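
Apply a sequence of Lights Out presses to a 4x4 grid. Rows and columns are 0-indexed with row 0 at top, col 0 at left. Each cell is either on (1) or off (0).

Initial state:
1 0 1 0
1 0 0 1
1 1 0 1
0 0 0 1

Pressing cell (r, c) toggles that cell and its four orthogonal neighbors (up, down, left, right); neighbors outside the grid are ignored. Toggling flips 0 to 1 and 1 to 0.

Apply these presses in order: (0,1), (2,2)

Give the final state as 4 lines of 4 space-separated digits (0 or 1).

Answer: 0 1 0 0
1 1 1 1
1 0 1 0
0 0 1 1

Derivation:
After press 1 at (0,1):
0 1 0 0
1 1 0 1
1 1 0 1
0 0 0 1

After press 2 at (2,2):
0 1 0 0
1 1 1 1
1 0 1 0
0 0 1 1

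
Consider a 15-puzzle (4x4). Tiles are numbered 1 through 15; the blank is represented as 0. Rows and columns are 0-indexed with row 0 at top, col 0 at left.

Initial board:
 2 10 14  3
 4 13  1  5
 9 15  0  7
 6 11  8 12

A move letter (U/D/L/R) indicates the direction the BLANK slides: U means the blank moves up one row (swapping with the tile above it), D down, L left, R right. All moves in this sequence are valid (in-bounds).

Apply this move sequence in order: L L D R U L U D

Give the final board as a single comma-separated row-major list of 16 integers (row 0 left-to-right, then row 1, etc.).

Answer: 2, 10, 14, 3, 4, 13, 1, 5, 0, 6, 15, 7, 11, 9, 8, 12

Derivation:
After move 1 (L):
 2 10 14  3
 4 13  1  5
 9  0 15  7
 6 11  8 12

After move 2 (L):
 2 10 14  3
 4 13  1  5
 0  9 15  7
 6 11  8 12

After move 3 (D):
 2 10 14  3
 4 13  1  5
 6  9 15  7
 0 11  8 12

After move 4 (R):
 2 10 14  3
 4 13  1  5
 6  9 15  7
11  0  8 12

After move 5 (U):
 2 10 14  3
 4 13  1  5
 6  0 15  7
11  9  8 12

After move 6 (L):
 2 10 14  3
 4 13  1  5
 0  6 15  7
11  9  8 12

After move 7 (U):
 2 10 14  3
 0 13  1  5
 4  6 15  7
11  9  8 12

After move 8 (D):
 2 10 14  3
 4 13  1  5
 0  6 15  7
11  9  8 12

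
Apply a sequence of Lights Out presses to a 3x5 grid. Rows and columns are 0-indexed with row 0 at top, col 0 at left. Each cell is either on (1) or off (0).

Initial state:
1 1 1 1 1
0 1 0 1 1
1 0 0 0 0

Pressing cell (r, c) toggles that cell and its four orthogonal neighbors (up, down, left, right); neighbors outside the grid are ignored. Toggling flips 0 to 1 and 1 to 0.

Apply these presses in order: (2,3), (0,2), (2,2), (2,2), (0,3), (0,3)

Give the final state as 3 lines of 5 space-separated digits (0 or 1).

Answer: 1 0 0 0 1
0 1 1 0 1
1 0 1 1 1

Derivation:
After press 1 at (2,3):
1 1 1 1 1
0 1 0 0 1
1 0 1 1 1

After press 2 at (0,2):
1 0 0 0 1
0 1 1 0 1
1 0 1 1 1

After press 3 at (2,2):
1 0 0 0 1
0 1 0 0 1
1 1 0 0 1

After press 4 at (2,2):
1 0 0 0 1
0 1 1 0 1
1 0 1 1 1

After press 5 at (0,3):
1 0 1 1 0
0 1 1 1 1
1 0 1 1 1

After press 6 at (0,3):
1 0 0 0 1
0 1 1 0 1
1 0 1 1 1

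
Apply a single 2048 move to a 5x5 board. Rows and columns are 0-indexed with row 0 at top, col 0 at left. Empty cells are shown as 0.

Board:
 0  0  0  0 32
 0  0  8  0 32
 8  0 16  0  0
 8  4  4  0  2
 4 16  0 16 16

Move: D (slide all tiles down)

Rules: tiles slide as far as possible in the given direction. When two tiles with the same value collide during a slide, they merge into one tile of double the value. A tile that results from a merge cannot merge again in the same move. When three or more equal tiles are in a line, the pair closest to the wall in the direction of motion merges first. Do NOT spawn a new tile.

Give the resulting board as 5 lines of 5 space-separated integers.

Answer:  0  0  0  0  0
 0  0  0  0  0
 0  0  8  0 64
16  4 16  0  2
 4 16  4 16 16

Derivation:
Slide down:
col 0: [0, 0, 8, 8, 4] -> [0, 0, 0, 16, 4]
col 1: [0, 0, 0, 4, 16] -> [0, 0, 0, 4, 16]
col 2: [0, 8, 16, 4, 0] -> [0, 0, 8, 16, 4]
col 3: [0, 0, 0, 0, 16] -> [0, 0, 0, 0, 16]
col 4: [32, 32, 0, 2, 16] -> [0, 0, 64, 2, 16]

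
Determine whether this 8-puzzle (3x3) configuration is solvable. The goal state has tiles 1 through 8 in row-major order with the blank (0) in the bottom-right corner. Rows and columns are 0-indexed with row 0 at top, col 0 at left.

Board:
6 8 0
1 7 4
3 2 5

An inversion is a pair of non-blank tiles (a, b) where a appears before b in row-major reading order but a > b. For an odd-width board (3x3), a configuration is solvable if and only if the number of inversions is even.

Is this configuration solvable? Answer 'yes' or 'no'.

Inversions (pairs i<j in row-major order where tile[i] > tile[j] > 0): 18
18 is even, so the puzzle is solvable.

Answer: yes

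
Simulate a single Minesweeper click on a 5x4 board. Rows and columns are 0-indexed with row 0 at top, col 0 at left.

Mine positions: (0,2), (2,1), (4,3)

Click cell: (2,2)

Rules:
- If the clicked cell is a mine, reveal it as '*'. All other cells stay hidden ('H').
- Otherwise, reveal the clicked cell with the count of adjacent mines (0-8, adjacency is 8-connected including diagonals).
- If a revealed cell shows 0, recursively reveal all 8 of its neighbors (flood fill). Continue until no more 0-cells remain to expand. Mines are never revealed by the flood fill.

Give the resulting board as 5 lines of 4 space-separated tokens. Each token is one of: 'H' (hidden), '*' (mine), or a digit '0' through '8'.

H H H H
H H H H
H H 1 H
H H H H
H H H H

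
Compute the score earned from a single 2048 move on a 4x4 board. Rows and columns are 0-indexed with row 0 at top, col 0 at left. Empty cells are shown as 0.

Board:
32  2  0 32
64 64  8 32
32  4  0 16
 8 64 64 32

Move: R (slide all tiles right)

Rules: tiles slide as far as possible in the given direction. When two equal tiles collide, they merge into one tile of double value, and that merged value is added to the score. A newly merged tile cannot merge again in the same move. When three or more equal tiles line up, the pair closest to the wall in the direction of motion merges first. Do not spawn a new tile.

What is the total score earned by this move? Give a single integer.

Answer: 256

Derivation:
Slide right:
row 0: [32, 2, 0, 32] -> [0, 32, 2, 32]  score +0 (running 0)
row 1: [64, 64, 8, 32] -> [0, 128, 8, 32]  score +128 (running 128)
row 2: [32, 4, 0, 16] -> [0, 32, 4, 16]  score +0 (running 128)
row 3: [8, 64, 64, 32] -> [0, 8, 128, 32]  score +128 (running 256)
Board after move:
  0  32   2  32
  0 128   8  32
  0  32   4  16
  0   8 128  32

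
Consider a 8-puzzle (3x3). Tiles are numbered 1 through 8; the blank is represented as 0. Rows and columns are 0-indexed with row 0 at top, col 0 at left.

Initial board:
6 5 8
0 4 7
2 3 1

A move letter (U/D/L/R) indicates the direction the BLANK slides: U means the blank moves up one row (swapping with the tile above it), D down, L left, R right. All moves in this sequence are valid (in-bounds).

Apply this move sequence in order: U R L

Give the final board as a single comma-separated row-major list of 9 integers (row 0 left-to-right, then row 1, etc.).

Answer: 0, 5, 8, 6, 4, 7, 2, 3, 1

Derivation:
After move 1 (U):
0 5 8
6 4 7
2 3 1

After move 2 (R):
5 0 8
6 4 7
2 3 1

After move 3 (L):
0 5 8
6 4 7
2 3 1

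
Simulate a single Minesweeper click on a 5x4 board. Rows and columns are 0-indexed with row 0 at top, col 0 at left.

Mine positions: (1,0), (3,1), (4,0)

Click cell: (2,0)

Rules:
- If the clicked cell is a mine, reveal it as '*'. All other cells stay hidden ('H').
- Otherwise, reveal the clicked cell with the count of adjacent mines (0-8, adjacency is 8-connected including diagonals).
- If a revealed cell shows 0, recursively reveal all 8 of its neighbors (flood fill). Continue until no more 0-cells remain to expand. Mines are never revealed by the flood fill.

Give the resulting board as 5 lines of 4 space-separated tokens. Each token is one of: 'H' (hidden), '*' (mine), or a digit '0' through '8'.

H H H H
H H H H
2 H H H
H H H H
H H H H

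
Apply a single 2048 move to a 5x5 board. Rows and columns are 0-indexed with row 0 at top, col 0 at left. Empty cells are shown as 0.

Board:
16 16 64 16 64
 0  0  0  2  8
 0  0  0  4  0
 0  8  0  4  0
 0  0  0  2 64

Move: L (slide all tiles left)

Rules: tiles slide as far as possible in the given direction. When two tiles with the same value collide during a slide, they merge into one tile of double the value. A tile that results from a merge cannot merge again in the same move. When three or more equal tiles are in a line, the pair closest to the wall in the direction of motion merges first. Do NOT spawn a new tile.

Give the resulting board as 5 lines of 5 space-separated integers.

Slide left:
row 0: [16, 16, 64, 16, 64] -> [32, 64, 16, 64, 0]
row 1: [0, 0, 0, 2, 8] -> [2, 8, 0, 0, 0]
row 2: [0, 0, 0, 4, 0] -> [4, 0, 0, 0, 0]
row 3: [0, 8, 0, 4, 0] -> [8, 4, 0, 0, 0]
row 4: [0, 0, 0, 2, 64] -> [2, 64, 0, 0, 0]

Answer: 32 64 16 64  0
 2  8  0  0  0
 4  0  0  0  0
 8  4  0  0  0
 2 64  0  0  0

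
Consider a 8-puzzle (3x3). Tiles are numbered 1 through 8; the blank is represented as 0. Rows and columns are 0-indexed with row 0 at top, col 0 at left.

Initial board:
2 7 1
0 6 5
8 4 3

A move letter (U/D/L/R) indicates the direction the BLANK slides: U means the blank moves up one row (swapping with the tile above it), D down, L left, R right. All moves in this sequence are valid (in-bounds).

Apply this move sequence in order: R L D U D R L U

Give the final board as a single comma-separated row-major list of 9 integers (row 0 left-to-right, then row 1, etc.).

After move 1 (R):
2 7 1
6 0 5
8 4 3

After move 2 (L):
2 7 1
0 6 5
8 4 3

After move 3 (D):
2 7 1
8 6 5
0 4 3

After move 4 (U):
2 7 1
0 6 5
8 4 3

After move 5 (D):
2 7 1
8 6 5
0 4 3

After move 6 (R):
2 7 1
8 6 5
4 0 3

After move 7 (L):
2 7 1
8 6 5
0 4 3

After move 8 (U):
2 7 1
0 6 5
8 4 3

Answer: 2, 7, 1, 0, 6, 5, 8, 4, 3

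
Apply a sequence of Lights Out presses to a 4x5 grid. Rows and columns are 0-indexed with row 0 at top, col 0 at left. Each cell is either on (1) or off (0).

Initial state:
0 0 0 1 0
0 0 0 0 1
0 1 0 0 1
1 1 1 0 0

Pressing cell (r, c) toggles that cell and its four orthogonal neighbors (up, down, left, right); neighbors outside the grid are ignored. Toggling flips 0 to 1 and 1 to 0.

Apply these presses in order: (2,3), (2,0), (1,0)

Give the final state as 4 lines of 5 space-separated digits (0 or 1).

Answer: 1 0 0 1 0
0 1 0 1 1
0 0 1 1 0
0 1 1 1 0

Derivation:
After press 1 at (2,3):
0 0 0 1 0
0 0 0 1 1
0 1 1 1 0
1 1 1 1 0

After press 2 at (2,0):
0 0 0 1 0
1 0 0 1 1
1 0 1 1 0
0 1 1 1 0

After press 3 at (1,0):
1 0 0 1 0
0 1 0 1 1
0 0 1 1 0
0 1 1 1 0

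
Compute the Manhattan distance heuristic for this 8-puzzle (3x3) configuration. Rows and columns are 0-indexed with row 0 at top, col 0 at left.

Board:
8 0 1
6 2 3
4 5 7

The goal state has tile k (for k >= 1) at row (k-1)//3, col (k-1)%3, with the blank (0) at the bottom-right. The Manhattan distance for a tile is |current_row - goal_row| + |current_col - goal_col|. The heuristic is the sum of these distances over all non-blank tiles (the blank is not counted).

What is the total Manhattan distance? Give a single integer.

Tile 8: (0,0)->(2,1) = 3
Tile 1: (0,2)->(0,0) = 2
Tile 6: (1,0)->(1,2) = 2
Tile 2: (1,1)->(0,1) = 1
Tile 3: (1,2)->(0,2) = 1
Tile 4: (2,0)->(1,0) = 1
Tile 5: (2,1)->(1,1) = 1
Tile 7: (2,2)->(2,0) = 2
Sum: 3 + 2 + 2 + 1 + 1 + 1 + 1 + 2 = 13

Answer: 13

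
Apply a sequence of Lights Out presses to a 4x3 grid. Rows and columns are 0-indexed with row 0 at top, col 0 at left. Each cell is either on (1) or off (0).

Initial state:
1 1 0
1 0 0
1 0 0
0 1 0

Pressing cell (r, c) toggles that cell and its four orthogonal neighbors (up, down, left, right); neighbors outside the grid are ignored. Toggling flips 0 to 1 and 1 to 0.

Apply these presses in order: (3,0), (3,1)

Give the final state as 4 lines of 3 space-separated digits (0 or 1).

Answer: 1 1 0
1 0 0
0 1 0
0 1 1

Derivation:
After press 1 at (3,0):
1 1 0
1 0 0
0 0 0
1 0 0

After press 2 at (3,1):
1 1 0
1 0 0
0 1 0
0 1 1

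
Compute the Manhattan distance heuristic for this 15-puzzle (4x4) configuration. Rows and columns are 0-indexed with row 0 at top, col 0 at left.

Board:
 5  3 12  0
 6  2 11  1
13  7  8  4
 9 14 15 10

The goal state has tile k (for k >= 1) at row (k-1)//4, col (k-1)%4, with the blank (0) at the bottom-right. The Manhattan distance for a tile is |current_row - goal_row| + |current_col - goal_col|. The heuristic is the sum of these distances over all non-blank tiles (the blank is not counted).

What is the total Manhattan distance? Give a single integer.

Tile 5: (0,0)->(1,0) = 1
Tile 3: (0,1)->(0,2) = 1
Tile 12: (0,2)->(2,3) = 3
Tile 6: (1,0)->(1,1) = 1
Tile 2: (1,1)->(0,1) = 1
Tile 11: (1,2)->(2,2) = 1
Tile 1: (1,3)->(0,0) = 4
Tile 13: (2,0)->(3,0) = 1
Tile 7: (2,1)->(1,2) = 2
Tile 8: (2,2)->(1,3) = 2
Tile 4: (2,3)->(0,3) = 2
Tile 9: (3,0)->(2,0) = 1
Tile 14: (3,1)->(3,1) = 0
Tile 15: (3,2)->(3,2) = 0
Tile 10: (3,3)->(2,1) = 3
Sum: 1 + 1 + 3 + 1 + 1 + 1 + 4 + 1 + 2 + 2 + 2 + 1 + 0 + 0 + 3 = 23

Answer: 23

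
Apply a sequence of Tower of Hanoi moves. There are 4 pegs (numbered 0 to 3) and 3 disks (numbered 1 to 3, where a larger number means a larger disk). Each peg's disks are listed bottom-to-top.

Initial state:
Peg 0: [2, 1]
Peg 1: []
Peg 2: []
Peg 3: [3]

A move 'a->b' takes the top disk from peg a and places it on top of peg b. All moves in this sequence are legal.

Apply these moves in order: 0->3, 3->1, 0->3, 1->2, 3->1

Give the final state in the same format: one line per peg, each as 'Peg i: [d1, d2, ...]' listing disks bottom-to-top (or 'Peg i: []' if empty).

After move 1 (0->3):
Peg 0: [2]
Peg 1: []
Peg 2: []
Peg 3: [3, 1]

After move 2 (3->1):
Peg 0: [2]
Peg 1: [1]
Peg 2: []
Peg 3: [3]

After move 3 (0->3):
Peg 0: []
Peg 1: [1]
Peg 2: []
Peg 3: [3, 2]

After move 4 (1->2):
Peg 0: []
Peg 1: []
Peg 2: [1]
Peg 3: [3, 2]

After move 5 (3->1):
Peg 0: []
Peg 1: [2]
Peg 2: [1]
Peg 3: [3]

Answer: Peg 0: []
Peg 1: [2]
Peg 2: [1]
Peg 3: [3]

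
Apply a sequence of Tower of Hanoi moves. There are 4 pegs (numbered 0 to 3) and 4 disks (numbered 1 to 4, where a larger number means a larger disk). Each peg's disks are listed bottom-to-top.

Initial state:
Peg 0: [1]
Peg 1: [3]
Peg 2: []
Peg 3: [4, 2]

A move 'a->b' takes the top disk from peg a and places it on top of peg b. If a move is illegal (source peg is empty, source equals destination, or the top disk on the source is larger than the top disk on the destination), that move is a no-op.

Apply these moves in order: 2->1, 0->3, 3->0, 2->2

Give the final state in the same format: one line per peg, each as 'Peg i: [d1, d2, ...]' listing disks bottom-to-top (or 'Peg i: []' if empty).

After move 1 (2->1):
Peg 0: [1]
Peg 1: [3]
Peg 2: []
Peg 3: [4, 2]

After move 2 (0->3):
Peg 0: []
Peg 1: [3]
Peg 2: []
Peg 3: [4, 2, 1]

After move 3 (3->0):
Peg 0: [1]
Peg 1: [3]
Peg 2: []
Peg 3: [4, 2]

After move 4 (2->2):
Peg 0: [1]
Peg 1: [3]
Peg 2: []
Peg 3: [4, 2]

Answer: Peg 0: [1]
Peg 1: [3]
Peg 2: []
Peg 3: [4, 2]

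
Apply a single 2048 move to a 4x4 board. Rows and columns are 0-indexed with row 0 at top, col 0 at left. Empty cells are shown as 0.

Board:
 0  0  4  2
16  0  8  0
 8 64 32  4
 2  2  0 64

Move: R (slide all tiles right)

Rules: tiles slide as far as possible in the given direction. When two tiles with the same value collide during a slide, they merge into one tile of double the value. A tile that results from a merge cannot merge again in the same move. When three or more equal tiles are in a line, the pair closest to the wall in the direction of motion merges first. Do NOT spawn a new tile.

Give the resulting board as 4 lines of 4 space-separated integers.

Answer:  0  0  4  2
 0  0 16  8
 8 64 32  4
 0  0  4 64

Derivation:
Slide right:
row 0: [0, 0, 4, 2] -> [0, 0, 4, 2]
row 1: [16, 0, 8, 0] -> [0, 0, 16, 8]
row 2: [8, 64, 32, 4] -> [8, 64, 32, 4]
row 3: [2, 2, 0, 64] -> [0, 0, 4, 64]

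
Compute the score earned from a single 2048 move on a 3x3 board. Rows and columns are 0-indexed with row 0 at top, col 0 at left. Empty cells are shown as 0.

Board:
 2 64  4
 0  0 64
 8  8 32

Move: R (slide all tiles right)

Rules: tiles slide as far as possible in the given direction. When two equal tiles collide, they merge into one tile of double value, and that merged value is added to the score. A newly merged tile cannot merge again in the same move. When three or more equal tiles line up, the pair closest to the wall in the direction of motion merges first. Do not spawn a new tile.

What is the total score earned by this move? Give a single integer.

Answer: 16

Derivation:
Slide right:
row 0: [2, 64, 4] -> [2, 64, 4]  score +0 (running 0)
row 1: [0, 0, 64] -> [0, 0, 64]  score +0 (running 0)
row 2: [8, 8, 32] -> [0, 16, 32]  score +16 (running 16)
Board after move:
 2 64  4
 0  0 64
 0 16 32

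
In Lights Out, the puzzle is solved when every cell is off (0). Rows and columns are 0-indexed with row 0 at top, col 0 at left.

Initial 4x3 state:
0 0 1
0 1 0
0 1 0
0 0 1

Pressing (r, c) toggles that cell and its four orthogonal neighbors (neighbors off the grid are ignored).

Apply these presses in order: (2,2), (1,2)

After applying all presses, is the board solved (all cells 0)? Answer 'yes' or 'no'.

Answer: yes

Derivation:
After press 1 at (2,2):
0 0 1
0 1 1
0 0 1
0 0 0

After press 2 at (1,2):
0 0 0
0 0 0
0 0 0
0 0 0

Lights still on: 0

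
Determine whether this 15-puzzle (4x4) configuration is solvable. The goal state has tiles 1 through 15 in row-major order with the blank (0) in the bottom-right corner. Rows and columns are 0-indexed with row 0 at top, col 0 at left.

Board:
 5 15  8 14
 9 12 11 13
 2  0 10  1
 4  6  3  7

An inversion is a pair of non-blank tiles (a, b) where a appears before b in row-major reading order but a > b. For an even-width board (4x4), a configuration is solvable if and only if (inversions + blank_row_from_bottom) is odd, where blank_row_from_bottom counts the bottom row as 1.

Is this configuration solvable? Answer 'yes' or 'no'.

Inversions: 70
Blank is in row 2 (0-indexed from top), which is row 2 counting from the bottom (bottom = 1).
70 + 2 = 72, which is even, so the puzzle is not solvable.

Answer: no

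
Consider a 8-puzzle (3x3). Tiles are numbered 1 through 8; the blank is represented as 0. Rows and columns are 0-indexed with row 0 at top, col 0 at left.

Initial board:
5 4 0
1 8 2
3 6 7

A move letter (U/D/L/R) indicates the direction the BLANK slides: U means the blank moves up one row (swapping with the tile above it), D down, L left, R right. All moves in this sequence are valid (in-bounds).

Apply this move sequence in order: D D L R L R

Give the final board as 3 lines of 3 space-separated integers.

After move 1 (D):
5 4 2
1 8 0
3 6 7

After move 2 (D):
5 4 2
1 8 7
3 6 0

After move 3 (L):
5 4 2
1 8 7
3 0 6

After move 4 (R):
5 4 2
1 8 7
3 6 0

After move 5 (L):
5 4 2
1 8 7
3 0 6

After move 6 (R):
5 4 2
1 8 7
3 6 0

Answer: 5 4 2
1 8 7
3 6 0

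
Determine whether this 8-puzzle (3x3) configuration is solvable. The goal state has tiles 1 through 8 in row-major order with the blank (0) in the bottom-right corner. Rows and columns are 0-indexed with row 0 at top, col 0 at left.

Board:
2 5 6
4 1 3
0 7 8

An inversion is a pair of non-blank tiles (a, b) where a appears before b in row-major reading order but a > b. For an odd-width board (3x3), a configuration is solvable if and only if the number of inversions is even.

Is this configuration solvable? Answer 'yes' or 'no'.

Answer: no

Derivation:
Inversions (pairs i<j in row-major order where tile[i] > tile[j] > 0): 9
9 is odd, so the puzzle is not solvable.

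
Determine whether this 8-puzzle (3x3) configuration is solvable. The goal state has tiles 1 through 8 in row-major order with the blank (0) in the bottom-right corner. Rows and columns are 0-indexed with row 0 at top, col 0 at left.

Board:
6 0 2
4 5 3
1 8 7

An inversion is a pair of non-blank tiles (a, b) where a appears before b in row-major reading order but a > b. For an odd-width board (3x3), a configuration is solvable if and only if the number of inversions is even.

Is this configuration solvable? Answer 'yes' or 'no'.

Inversions (pairs i<j in row-major order where tile[i] > tile[j] > 0): 12
12 is even, so the puzzle is solvable.

Answer: yes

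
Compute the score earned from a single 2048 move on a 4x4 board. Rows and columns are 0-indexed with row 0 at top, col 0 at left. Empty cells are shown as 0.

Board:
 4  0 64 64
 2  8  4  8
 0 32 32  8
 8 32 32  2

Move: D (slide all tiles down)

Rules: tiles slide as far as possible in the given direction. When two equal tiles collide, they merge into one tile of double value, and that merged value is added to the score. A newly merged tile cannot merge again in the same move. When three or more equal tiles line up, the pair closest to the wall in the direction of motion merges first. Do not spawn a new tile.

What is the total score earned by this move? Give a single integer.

Answer: 144

Derivation:
Slide down:
col 0: [4, 2, 0, 8] -> [0, 4, 2, 8]  score +0 (running 0)
col 1: [0, 8, 32, 32] -> [0, 0, 8, 64]  score +64 (running 64)
col 2: [64, 4, 32, 32] -> [0, 64, 4, 64]  score +64 (running 128)
col 3: [64, 8, 8, 2] -> [0, 64, 16, 2]  score +16 (running 144)
Board after move:
 0  0  0  0
 4  0 64 64
 2  8  4 16
 8 64 64  2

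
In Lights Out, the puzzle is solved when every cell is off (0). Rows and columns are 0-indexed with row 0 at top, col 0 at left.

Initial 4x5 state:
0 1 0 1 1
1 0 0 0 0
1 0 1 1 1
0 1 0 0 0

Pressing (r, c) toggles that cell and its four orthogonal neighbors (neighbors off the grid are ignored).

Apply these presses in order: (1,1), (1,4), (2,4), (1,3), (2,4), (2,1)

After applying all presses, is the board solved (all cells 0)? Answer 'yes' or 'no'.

After press 1 at (1,1):
0 0 0 1 1
0 1 1 0 0
1 1 1 1 1
0 1 0 0 0

After press 2 at (1,4):
0 0 0 1 0
0 1 1 1 1
1 1 1 1 0
0 1 0 0 0

After press 3 at (2,4):
0 0 0 1 0
0 1 1 1 0
1 1 1 0 1
0 1 0 0 1

After press 4 at (1,3):
0 0 0 0 0
0 1 0 0 1
1 1 1 1 1
0 1 0 0 1

After press 5 at (2,4):
0 0 0 0 0
0 1 0 0 0
1 1 1 0 0
0 1 0 0 0

After press 6 at (2,1):
0 0 0 0 0
0 0 0 0 0
0 0 0 0 0
0 0 0 0 0

Lights still on: 0

Answer: yes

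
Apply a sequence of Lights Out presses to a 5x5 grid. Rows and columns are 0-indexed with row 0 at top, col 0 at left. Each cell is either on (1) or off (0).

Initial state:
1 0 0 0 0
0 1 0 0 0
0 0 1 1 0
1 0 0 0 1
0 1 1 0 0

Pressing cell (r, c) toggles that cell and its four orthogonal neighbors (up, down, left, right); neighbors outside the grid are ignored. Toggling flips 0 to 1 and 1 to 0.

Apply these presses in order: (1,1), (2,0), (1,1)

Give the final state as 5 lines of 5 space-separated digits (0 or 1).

After press 1 at (1,1):
1 1 0 0 0
1 0 1 0 0
0 1 1 1 0
1 0 0 0 1
0 1 1 0 0

After press 2 at (2,0):
1 1 0 0 0
0 0 1 0 0
1 0 1 1 0
0 0 0 0 1
0 1 1 0 0

After press 3 at (1,1):
1 0 0 0 0
1 1 0 0 0
1 1 1 1 0
0 0 0 0 1
0 1 1 0 0

Answer: 1 0 0 0 0
1 1 0 0 0
1 1 1 1 0
0 0 0 0 1
0 1 1 0 0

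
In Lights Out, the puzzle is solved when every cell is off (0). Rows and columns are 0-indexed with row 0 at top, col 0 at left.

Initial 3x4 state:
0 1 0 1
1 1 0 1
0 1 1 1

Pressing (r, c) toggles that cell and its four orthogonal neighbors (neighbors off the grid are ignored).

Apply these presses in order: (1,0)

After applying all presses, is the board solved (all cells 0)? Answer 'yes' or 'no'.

Answer: no

Derivation:
After press 1 at (1,0):
1 1 0 1
0 0 0 1
1 1 1 1

Lights still on: 8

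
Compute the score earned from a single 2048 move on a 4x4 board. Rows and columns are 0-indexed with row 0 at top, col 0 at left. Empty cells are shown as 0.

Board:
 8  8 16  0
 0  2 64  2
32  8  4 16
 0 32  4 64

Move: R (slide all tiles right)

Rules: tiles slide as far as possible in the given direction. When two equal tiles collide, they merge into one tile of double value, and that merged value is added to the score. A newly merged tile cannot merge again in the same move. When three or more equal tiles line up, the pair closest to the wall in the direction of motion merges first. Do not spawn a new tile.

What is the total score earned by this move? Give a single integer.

Answer: 16

Derivation:
Slide right:
row 0: [8, 8, 16, 0] -> [0, 0, 16, 16]  score +16 (running 16)
row 1: [0, 2, 64, 2] -> [0, 2, 64, 2]  score +0 (running 16)
row 2: [32, 8, 4, 16] -> [32, 8, 4, 16]  score +0 (running 16)
row 3: [0, 32, 4, 64] -> [0, 32, 4, 64]  score +0 (running 16)
Board after move:
 0  0 16 16
 0  2 64  2
32  8  4 16
 0 32  4 64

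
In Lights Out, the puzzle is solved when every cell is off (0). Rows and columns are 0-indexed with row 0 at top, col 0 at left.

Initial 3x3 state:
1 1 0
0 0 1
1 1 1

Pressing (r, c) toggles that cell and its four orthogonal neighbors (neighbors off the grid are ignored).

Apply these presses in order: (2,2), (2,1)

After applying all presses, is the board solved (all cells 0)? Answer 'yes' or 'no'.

Answer: no

Derivation:
After press 1 at (2,2):
1 1 0
0 0 0
1 0 0

After press 2 at (2,1):
1 1 0
0 1 0
0 1 1

Lights still on: 5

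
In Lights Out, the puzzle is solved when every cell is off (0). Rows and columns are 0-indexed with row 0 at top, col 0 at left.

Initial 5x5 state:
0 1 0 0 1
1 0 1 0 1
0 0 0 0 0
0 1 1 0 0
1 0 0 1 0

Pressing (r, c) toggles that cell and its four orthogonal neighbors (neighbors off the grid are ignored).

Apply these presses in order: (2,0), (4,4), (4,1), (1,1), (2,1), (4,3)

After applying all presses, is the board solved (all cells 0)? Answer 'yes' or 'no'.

After press 1 at (2,0):
0 1 0 0 1
0 0 1 0 1
1 1 0 0 0
1 1 1 0 0
1 0 0 1 0

After press 2 at (4,4):
0 1 0 0 1
0 0 1 0 1
1 1 0 0 0
1 1 1 0 1
1 0 0 0 1

After press 3 at (4,1):
0 1 0 0 1
0 0 1 0 1
1 1 0 0 0
1 0 1 0 1
0 1 1 0 1

After press 4 at (1,1):
0 0 0 0 1
1 1 0 0 1
1 0 0 0 0
1 0 1 0 1
0 1 1 0 1

After press 5 at (2,1):
0 0 0 0 1
1 0 0 0 1
0 1 1 0 0
1 1 1 0 1
0 1 1 0 1

After press 6 at (4,3):
0 0 0 0 1
1 0 0 0 1
0 1 1 0 0
1 1 1 1 1
0 1 0 1 0

Lights still on: 12

Answer: no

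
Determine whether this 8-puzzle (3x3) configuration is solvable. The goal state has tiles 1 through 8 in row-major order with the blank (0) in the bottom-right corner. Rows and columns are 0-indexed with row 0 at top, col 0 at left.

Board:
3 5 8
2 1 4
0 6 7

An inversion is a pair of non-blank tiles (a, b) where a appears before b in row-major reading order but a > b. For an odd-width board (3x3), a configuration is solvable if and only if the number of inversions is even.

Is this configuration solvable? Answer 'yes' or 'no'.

Inversions (pairs i<j in row-major order where tile[i] > tile[j] > 0): 11
11 is odd, so the puzzle is not solvable.

Answer: no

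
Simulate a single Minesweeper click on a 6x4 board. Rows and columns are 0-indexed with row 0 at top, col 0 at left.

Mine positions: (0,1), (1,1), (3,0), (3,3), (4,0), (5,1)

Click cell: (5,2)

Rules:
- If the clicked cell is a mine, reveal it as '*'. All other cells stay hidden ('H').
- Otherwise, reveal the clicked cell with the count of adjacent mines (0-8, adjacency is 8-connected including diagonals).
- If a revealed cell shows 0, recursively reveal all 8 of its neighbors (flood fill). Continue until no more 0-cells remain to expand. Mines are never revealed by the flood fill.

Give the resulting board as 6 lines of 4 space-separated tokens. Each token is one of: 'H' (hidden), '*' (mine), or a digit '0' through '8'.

H H H H
H H H H
H H H H
H H H H
H H H H
H H 1 H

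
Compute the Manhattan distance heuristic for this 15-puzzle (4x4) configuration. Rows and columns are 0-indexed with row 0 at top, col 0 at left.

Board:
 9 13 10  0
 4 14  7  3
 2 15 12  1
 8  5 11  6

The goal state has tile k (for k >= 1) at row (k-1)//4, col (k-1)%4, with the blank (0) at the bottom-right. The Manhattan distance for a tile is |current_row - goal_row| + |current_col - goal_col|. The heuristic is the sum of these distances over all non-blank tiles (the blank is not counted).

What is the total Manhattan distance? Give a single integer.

Tile 9: at (0,0), goal (2,0), distance |0-2|+|0-0| = 2
Tile 13: at (0,1), goal (3,0), distance |0-3|+|1-0| = 4
Tile 10: at (0,2), goal (2,1), distance |0-2|+|2-1| = 3
Tile 4: at (1,0), goal (0,3), distance |1-0|+|0-3| = 4
Tile 14: at (1,1), goal (3,1), distance |1-3|+|1-1| = 2
Tile 7: at (1,2), goal (1,2), distance |1-1|+|2-2| = 0
Tile 3: at (1,3), goal (0,2), distance |1-0|+|3-2| = 2
Tile 2: at (2,0), goal (0,1), distance |2-0|+|0-1| = 3
Tile 15: at (2,1), goal (3,2), distance |2-3|+|1-2| = 2
Tile 12: at (2,2), goal (2,3), distance |2-2|+|2-3| = 1
Tile 1: at (2,3), goal (0,0), distance |2-0|+|3-0| = 5
Tile 8: at (3,0), goal (1,3), distance |3-1|+|0-3| = 5
Tile 5: at (3,1), goal (1,0), distance |3-1|+|1-0| = 3
Tile 11: at (3,2), goal (2,2), distance |3-2|+|2-2| = 1
Tile 6: at (3,3), goal (1,1), distance |3-1|+|3-1| = 4
Sum: 2 + 4 + 3 + 4 + 2 + 0 + 2 + 3 + 2 + 1 + 5 + 5 + 3 + 1 + 4 = 41

Answer: 41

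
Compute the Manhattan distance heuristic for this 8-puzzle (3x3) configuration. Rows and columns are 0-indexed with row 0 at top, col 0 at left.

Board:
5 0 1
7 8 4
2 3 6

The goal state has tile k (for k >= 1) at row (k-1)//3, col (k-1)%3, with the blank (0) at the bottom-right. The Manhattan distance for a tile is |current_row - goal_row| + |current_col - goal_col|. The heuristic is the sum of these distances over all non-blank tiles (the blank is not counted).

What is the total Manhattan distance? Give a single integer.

Answer: 15

Derivation:
Tile 5: at (0,0), goal (1,1), distance |0-1|+|0-1| = 2
Tile 1: at (0,2), goal (0,0), distance |0-0|+|2-0| = 2
Tile 7: at (1,0), goal (2,0), distance |1-2|+|0-0| = 1
Tile 8: at (1,1), goal (2,1), distance |1-2|+|1-1| = 1
Tile 4: at (1,2), goal (1,0), distance |1-1|+|2-0| = 2
Tile 2: at (2,0), goal (0,1), distance |2-0|+|0-1| = 3
Tile 3: at (2,1), goal (0,2), distance |2-0|+|1-2| = 3
Tile 6: at (2,2), goal (1,2), distance |2-1|+|2-2| = 1
Sum: 2 + 2 + 1 + 1 + 2 + 3 + 3 + 1 = 15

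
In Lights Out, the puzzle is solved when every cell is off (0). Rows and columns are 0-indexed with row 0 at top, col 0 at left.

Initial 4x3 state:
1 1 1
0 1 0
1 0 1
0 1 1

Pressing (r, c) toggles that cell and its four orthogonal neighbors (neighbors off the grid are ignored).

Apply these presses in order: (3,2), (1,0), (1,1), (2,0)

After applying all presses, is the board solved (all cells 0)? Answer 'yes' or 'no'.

Answer: no

Derivation:
After press 1 at (3,2):
1 1 1
0 1 0
1 0 0
0 0 0

After press 2 at (1,0):
0 1 1
1 0 0
0 0 0
0 0 0

After press 3 at (1,1):
0 0 1
0 1 1
0 1 0
0 0 0

After press 4 at (2,0):
0 0 1
1 1 1
1 0 0
1 0 0

Lights still on: 6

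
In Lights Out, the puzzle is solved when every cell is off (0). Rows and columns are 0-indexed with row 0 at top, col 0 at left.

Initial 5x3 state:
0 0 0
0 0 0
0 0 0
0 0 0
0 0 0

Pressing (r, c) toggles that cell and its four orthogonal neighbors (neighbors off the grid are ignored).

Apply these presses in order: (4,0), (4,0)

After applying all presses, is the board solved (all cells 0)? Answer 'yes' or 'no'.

Answer: yes

Derivation:
After press 1 at (4,0):
0 0 0
0 0 0
0 0 0
1 0 0
1 1 0

After press 2 at (4,0):
0 0 0
0 0 0
0 0 0
0 0 0
0 0 0

Lights still on: 0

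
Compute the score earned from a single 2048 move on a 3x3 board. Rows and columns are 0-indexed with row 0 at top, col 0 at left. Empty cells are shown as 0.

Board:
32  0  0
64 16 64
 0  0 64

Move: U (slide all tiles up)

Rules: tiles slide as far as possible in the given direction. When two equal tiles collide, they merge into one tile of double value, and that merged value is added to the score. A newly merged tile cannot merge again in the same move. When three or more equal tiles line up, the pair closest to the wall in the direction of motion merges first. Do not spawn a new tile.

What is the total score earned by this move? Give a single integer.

Slide up:
col 0: [32, 64, 0] -> [32, 64, 0]  score +0 (running 0)
col 1: [0, 16, 0] -> [16, 0, 0]  score +0 (running 0)
col 2: [0, 64, 64] -> [128, 0, 0]  score +128 (running 128)
Board after move:
 32  16 128
 64   0   0
  0   0   0

Answer: 128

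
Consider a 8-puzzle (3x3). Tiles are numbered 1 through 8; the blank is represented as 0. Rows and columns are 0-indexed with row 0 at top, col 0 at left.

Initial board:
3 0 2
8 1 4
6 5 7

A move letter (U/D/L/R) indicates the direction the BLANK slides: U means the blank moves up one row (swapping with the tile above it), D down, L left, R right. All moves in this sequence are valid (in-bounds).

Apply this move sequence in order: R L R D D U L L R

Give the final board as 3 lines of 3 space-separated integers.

Answer: 3 2 4
8 0 1
6 5 7

Derivation:
After move 1 (R):
3 2 0
8 1 4
6 5 7

After move 2 (L):
3 0 2
8 1 4
6 5 7

After move 3 (R):
3 2 0
8 1 4
6 5 7

After move 4 (D):
3 2 4
8 1 0
6 5 7

After move 5 (D):
3 2 4
8 1 7
6 5 0

After move 6 (U):
3 2 4
8 1 0
6 5 7

After move 7 (L):
3 2 4
8 0 1
6 5 7

After move 8 (L):
3 2 4
0 8 1
6 5 7

After move 9 (R):
3 2 4
8 0 1
6 5 7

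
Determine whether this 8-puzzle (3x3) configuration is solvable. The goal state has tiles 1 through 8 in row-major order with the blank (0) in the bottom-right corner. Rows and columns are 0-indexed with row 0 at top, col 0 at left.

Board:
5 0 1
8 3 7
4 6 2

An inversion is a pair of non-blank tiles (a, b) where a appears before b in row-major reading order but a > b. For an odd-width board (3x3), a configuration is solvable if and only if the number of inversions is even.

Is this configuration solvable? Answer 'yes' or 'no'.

Inversions (pairs i<j in row-major order where tile[i] > tile[j] > 0): 15
15 is odd, so the puzzle is not solvable.

Answer: no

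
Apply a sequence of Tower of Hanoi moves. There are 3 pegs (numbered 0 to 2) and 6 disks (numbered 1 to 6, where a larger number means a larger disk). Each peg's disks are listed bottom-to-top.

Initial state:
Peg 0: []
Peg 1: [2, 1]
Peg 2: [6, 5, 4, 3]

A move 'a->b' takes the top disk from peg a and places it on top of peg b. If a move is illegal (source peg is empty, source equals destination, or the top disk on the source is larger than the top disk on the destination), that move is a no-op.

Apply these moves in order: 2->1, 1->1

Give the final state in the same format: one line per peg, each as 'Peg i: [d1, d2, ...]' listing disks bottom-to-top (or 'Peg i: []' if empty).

After move 1 (2->1):
Peg 0: []
Peg 1: [2, 1]
Peg 2: [6, 5, 4, 3]

After move 2 (1->1):
Peg 0: []
Peg 1: [2, 1]
Peg 2: [6, 5, 4, 3]

Answer: Peg 0: []
Peg 1: [2, 1]
Peg 2: [6, 5, 4, 3]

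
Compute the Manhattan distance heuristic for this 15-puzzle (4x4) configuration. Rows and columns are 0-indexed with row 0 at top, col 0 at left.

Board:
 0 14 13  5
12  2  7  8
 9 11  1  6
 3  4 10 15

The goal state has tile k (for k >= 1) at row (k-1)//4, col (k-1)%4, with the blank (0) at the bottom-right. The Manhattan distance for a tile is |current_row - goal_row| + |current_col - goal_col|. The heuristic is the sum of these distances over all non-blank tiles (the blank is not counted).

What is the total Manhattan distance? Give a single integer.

Answer: 38

Derivation:
Tile 14: at (0,1), goal (3,1), distance |0-3|+|1-1| = 3
Tile 13: at (0,2), goal (3,0), distance |0-3|+|2-0| = 5
Tile 5: at (0,3), goal (1,0), distance |0-1|+|3-0| = 4
Tile 12: at (1,0), goal (2,3), distance |1-2|+|0-3| = 4
Tile 2: at (1,1), goal (0,1), distance |1-0|+|1-1| = 1
Tile 7: at (1,2), goal (1,2), distance |1-1|+|2-2| = 0
Tile 8: at (1,3), goal (1,3), distance |1-1|+|3-3| = 0
Tile 9: at (2,0), goal (2,0), distance |2-2|+|0-0| = 0
Tile 11: at (2,1), goal (2,2), distance |2-2|+|1-2| = 1
Tile 1: at (2,2), goal (0,0), distance |2-0|+|2-0| = 4
Tile 6: at (2,3), goal (1,1), distance |2-1|+|3-1| = 3
Tile 3: at (3,0), goal (0,2), distance |3-0|+|0-2| = 5
Tile 4: at (3,1), goal (0,3), distance |3-0|+|1-3| = 5
Tile 10: at (3,2), goal (2,1), distance |3-2|+|2-1| = 2
Tile 15: at (3,3), goal (3,2), distance |3-3|+|3-2| = 1
Sum: 3 + 5 + 4 + 4 + 1 + 0 + 0 + 0 + 1 + 4 + 3 + 5 + 5 + 2 + 1 = 38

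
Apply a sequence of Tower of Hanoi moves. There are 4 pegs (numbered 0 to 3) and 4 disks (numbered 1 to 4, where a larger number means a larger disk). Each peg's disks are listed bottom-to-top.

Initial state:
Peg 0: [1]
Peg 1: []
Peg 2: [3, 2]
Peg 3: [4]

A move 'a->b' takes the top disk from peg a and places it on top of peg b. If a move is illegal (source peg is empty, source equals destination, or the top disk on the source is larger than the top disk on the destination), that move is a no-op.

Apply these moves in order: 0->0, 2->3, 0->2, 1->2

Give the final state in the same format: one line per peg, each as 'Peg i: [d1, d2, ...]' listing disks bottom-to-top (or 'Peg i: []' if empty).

After move 1 (0->0):
Peg 0: [1]
Peg 1: []
Peg 2: [3, 2]
Peg 3: [4]

After move 2 (2->3):
Peg 0: [1]
Peg 1: []
Peg 2: [3]
Peg 3: [4, 2]

After move 3 (0->2):
Peg 0: []
Peg 1: []
Peg 2: [3, 1]
Peg 3: [4, 2]

After move 4 (1->2):
Peg 0: []
Peg 1: []
Peg 2: [3, 1]
Peg 3: [4, 2]

Answer: Peg 0: []
Peg 1: []
Peg 2: [3, 1]
Peg 3: [4, 2]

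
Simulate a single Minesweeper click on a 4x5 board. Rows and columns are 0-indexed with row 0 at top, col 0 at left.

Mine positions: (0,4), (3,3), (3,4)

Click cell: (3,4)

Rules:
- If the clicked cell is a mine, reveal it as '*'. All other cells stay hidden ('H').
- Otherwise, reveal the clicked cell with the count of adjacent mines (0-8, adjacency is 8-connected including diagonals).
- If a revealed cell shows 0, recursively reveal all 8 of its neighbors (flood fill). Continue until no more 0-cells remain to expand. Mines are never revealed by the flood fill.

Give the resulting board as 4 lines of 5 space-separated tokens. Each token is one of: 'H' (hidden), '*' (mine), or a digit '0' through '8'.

H H H H H
H H H H H
H H H H H
H H H H *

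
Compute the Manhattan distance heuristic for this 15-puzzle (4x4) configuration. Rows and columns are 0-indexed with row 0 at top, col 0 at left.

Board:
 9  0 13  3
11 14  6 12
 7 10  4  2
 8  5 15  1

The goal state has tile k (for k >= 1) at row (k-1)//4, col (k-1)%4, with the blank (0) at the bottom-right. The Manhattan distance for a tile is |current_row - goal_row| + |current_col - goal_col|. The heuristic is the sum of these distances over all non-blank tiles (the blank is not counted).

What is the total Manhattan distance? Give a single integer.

Tile 9: (0,0)->(2,0) = 2
Tile 13: (0,2)->(3,0) = 5
Tile 3: (0,3)->(0,2) = 1
Tile 11: (1,0)->(2,2) = 3
Tile 14: (1,1)->(3,1) = 2
Tile 6: (1,2)->(1,1) = 1
Tile 12: (1,3)->(2,3) = 1
Tile 7: (2,0)->(1,2) = 3
Tile 10: (2,1)->(2,1) = 0
Tile 4: (2,2)->(0,3) = 3
Tile 2: (2,3)->(0,1) = 4
Tile 8: (3,0)->(1,3) = 5
Tile 5: (3,1)->(1,0) = 3
Tile 15: (3,2)->(3,2) = 0
Tile 1: (3,3)->(0,0) = 6
Sum: 2 + 5 + 1 + 3 + 2 + 1 + 1 + 3 + 0 + 3 + 4 + 5 + 3 + 0 + 6 = 39

Answer: 39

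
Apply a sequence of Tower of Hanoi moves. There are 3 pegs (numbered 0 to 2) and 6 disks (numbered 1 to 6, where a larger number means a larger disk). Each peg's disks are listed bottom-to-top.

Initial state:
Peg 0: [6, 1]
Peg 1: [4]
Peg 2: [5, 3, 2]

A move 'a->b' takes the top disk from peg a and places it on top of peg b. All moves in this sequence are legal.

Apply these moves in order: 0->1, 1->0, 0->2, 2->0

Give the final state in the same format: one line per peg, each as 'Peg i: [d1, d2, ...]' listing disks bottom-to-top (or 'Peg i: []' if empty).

Answer: Peg 0: [6, 1]
Peg 1: [4]
Peg 2: [5, 3, 2]

Derivation:
After move 1 (0->1):
Peg 0: [6]
Peg 1: [4, 1]
Peg 2: [5, 3, 2]

After move 2 (1->0):
Peg 0: [6, 1]
Peg 1: [4]
Peg 2: [5, 3, 2]

After move 3 (0->2):
Peg 0: [6]
Peg 1: [4]
Peg 2: [5, 3, 2, 1]

After move 4 (2->0):
Peg 0: [6, 1]
Peg 1: [4]
Peg 2: [5, 3, 2]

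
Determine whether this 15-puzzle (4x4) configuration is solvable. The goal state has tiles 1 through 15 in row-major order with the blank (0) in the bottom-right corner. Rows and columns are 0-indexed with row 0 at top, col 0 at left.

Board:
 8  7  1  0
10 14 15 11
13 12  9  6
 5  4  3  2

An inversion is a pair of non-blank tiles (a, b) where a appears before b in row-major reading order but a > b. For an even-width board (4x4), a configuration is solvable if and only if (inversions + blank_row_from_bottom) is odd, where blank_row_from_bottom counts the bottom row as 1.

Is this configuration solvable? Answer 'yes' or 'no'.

Answer: yes

Derivation:
Inversions: 71
Blank is in row 0 (0-indexed from top), which is row 4 counting from the bottom (bottom = 1).
71 + 4 = 75, which is odd, so the puzzle is solvable.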